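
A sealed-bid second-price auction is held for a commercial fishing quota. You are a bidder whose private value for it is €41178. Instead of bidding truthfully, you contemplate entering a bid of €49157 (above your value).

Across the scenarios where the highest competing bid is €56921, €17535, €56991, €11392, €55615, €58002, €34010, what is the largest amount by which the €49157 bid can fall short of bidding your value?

€0

€56921: same outcome either way → loss €0.
€17535: same outcome either way → loss €0.
€56991: same outcome either way → loss €0.
€11392: same outcome either way → loss €0.
€55615: same outcome either way → loss €0.
€58002: same outcome either way → loss €0.
€34010: same outcome either way → loss €0.
Maximum loss: €0.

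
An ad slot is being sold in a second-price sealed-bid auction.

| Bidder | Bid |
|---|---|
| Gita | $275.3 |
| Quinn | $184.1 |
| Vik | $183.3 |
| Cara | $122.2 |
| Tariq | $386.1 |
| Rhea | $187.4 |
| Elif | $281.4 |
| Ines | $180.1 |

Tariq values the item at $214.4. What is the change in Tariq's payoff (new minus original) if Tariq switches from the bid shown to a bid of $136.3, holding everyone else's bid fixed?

The highest bid among the other bidders is $281.4; Tariq's bid doesn't change that.
Original bid $386.1: Tariq is highest, pays the top rival bid $281.4; payoff $214.4 − $281.4 = −$67.
Alternative bid $136.3: Tariq is not highest (top rival bid is $281.4); payoff $0.
Change in payoff = $0 − (−$67) = $67.

$67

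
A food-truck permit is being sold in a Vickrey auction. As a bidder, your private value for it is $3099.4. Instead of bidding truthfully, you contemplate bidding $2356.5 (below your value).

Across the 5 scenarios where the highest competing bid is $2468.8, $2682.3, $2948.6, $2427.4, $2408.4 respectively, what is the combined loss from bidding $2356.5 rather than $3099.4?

$2561.5

The deviation costs you only when the competing bid falls strictly between $2356.5 and $3099.4; elsewhere both bids give the same outcome.
$2468.8: truthful payoff $630.6, deviation payoff $0 → loss $630.6.
$2682.3: truthful payoff $417.1, deviation payoff $0 → loss $417.1.
$2948.6: truthful payoff $150.8, deviation payoff $0 → loss $150.8.
$2427.4: truthful payoff $672, deviation payoff $0 → loss $672.
$2408.4: truthful payoff $691, deviation payoff $0 → loss $691.
Total loss = $630.6 + $417.1 + $150.8 + $672 + $691 = $2561.5.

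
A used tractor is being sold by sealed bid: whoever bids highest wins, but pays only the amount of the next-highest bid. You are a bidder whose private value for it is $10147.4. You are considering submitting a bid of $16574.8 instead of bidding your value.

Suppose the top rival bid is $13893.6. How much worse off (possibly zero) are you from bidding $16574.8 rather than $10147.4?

$3746.2

Bidding your value $10147.4: you lose (since $10147.4 < $13893.6). Payoff $0.
Bidding $16574.8: you win and pay $13893.6. Payoff $10147.4 − $13893.6 = −$3746.2.
The competing bid $13893.6 lies between your value and your inflated bid, so overbidding wins an item priced above your value.
Loss from deviating = $0 − (−$3746.2) = $3746.2.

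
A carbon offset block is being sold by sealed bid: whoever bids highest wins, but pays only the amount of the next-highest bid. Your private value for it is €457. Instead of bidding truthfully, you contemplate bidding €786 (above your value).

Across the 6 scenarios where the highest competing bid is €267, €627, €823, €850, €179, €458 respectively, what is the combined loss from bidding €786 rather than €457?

€171

The deviation costs you only when the competing bid falls strictly between €457 and €786; elsewhere both bids give the same outcome.
€267: outcomes coincide → loss €0.
€627: truthful payoff €0, deviation payoff −€170 → loss €170.
€823: outcomes coincide → loss €0.
€850: outcomes coincide → loss €0.
€179: outcomes coincide → loss €0.
€458: truthful payoff €0, deviation payoff −€1 → loss €1.
Total loss = €170 + €1 = €171.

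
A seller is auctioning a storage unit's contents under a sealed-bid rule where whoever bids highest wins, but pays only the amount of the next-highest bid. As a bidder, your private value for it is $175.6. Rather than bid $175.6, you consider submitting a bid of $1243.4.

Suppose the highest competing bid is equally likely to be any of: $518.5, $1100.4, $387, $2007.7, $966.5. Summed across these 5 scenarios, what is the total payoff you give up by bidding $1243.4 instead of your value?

The deviation costs you only when the competing bid falls strictly between $175.6 and $1243.4; elsewhere both bids give the same outcome.
$518.5: truthful payoff $0, deviation payoff −$342.9 → loss $342.9.
$1100.4: truthful payoff $0, deviation payoff −$924.8 → loss $924.8.
$387: truthful payoff $0, deviation payoff −$211.4 → loss $211.4.
$2007.7: outcomes coincide → loss $0.
$966.5: truthful payoff $0, deviation payoff −$790.9 → loss $790.9.
Total loss = $342.9 + $924.8 + $211.4 + $790.9 = $2270.
Truthful bidding weakly dominates here: raising your bid can only win items priced above your value, and lowering it can only forfeit items priced below.

$2270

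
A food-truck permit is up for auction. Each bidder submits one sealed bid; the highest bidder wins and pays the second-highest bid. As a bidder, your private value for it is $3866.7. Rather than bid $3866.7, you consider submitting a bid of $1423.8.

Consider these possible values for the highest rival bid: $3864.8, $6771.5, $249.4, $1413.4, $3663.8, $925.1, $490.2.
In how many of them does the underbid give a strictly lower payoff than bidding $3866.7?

2

The deviation hurts exactly when the highest competing bid lies strictly between $1423.8 and $3866.7 — underbidding then forfeits a profitable win.
$3864.8: inside the interval → strictly worse (loss $1.9).
$6771.5: above both → same outcome either way.
$249.4: below both → same outcome either way.
$1413.4: below both → same outcome either way.
$3663.8: inside the interval → strictly worse (loss $202.9).
$925.1: below both → same outcome either way.
$490.2: below both → same outcome either way.
Count: 2.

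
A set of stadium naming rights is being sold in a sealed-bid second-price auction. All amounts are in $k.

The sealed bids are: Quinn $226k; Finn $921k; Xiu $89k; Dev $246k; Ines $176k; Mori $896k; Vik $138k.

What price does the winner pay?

$896k

Highest bid: Finn at $921k, so Finn wins.
Second-highest bid: Mori at $896k — that is the price the winner pays.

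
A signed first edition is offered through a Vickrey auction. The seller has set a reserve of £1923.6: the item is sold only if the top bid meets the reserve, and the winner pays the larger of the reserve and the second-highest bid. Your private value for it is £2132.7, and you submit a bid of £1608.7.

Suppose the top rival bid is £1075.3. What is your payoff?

£0

Your bid £1608.7 is the highest bid but falls below the reserve £1923.6, so the item goes unsold. Payoff £0.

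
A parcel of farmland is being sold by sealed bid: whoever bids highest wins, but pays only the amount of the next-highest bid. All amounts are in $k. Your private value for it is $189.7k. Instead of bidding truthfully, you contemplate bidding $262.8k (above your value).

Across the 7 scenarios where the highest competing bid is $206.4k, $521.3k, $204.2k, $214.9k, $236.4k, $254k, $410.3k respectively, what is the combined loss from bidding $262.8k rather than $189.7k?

The deviation costs you only when the competing bid falls strictly between $189.7k and $262.8k; elsewhere both bids give the same outcome.
$206.4k: truthful payoff $0k, deviation payoff −$16.7k → loss $16.7k.
$521.3k: outcomes coincide → loss $0k.
$204.2k: truthful payoff $0k, deviation payoff −$14.5k → loss $14.5k.
$214.9k: truthful payoff $0k, deviation payoff −$25.2k → loss $25.2k.
$236.4k: truthful payoff $0k, deviation payoff −$46.7k → loss $46.7k.
$254k: truthful payoff $0k, deviation payoff −$64.3k → loss $64.3k.
$410.3k: outcomes coincide → loss $0k.
Total loss = $16.7k + $14.5k + $25.2k + $46.7k + $64.3k = $167.4k.
Truthful bidding weakly dominates here: raising your bid can only win items priced above your value, and lowering it can only forfeit items priced below.

$167.4k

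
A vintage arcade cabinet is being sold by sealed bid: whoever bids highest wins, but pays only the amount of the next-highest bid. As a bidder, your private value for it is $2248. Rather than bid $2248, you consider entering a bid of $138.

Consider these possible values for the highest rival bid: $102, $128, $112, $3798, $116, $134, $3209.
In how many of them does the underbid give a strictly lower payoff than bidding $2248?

The deviation hurts exactly when the highest competing bid lies strictly between $138 and $2248 — underbidding then forfeits a profitable win.
$102: below both → same outcome either way.
$128: below both → same outcome either way.
$112: below both → same outcome either way.
$3798: above both → same outcome either way.
$116: below both → same outcome either way.
$134: below both → same outcome either way.
$3209: above both → same outcome either way.
Count: 0.

0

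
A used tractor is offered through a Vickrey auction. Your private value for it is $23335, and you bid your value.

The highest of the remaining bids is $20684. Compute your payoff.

Your bid $23335 exceeds the highest competing bid $20684, so you win.
In a second-price auction the winner pays the second-highest bid, $20684.
Payoff = value − price = $23335 − $20684 = $2651.

$2651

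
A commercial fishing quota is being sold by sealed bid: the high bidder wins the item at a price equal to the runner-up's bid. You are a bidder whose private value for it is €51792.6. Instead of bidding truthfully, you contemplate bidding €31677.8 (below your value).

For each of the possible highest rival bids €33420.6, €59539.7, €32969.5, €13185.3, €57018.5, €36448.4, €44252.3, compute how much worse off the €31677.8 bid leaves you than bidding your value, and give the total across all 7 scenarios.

The deviation costs you only when the competing bid falls strictly between €31677.8 and €51792.6; elsewhere both bids give the same outcome.
€33420.6: truthful payoff €18372, deviation payoff €0 → loss €18372.
€59539.7: outcomes coincide → loss €0.
€32969.5: truthful payoff €18823.1, deviation payoff €0 → loss €18823.1.
€13185.3: outcomes coincide → loss €0.
€57018.5: outcomes coincide → loss €0.
€36448.4: truthful payoff €15344.2, deviation payoff €0 → loss €15344.2.
€44252.3: truthful payoff €7540.3, deviation payoff €0 → loss €7540.3.
Total loss = €18372 + €18823.1 + €15344.2 + €7540.3 = €60079.6.

€60079.6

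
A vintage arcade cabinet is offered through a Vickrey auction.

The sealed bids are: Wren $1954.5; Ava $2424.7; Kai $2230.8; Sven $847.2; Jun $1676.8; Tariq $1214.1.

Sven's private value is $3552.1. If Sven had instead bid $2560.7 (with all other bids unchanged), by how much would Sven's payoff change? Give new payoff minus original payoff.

The highest bid among the other bidders is $2424.7; Sven's bid doesn't change that.
Original bid $847.2: Sven is not highest (top rival bid is $2424.7); payoff $0.
Alternative bid $2560.7: Sven is highest, pays the top rival bid $2424.7; payoff $3552.1 − $2424.7 = $1127.4.
Change in payoff = $1127.4 − ($0) = $1127.4.

$1127.4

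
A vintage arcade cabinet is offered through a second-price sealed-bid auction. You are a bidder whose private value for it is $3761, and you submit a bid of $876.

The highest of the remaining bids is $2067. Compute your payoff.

Your bid $876 is below the highest competing bid $2067, so you lose.
A losing bidder pays nothing and receives nothing: payoff = $0.

$0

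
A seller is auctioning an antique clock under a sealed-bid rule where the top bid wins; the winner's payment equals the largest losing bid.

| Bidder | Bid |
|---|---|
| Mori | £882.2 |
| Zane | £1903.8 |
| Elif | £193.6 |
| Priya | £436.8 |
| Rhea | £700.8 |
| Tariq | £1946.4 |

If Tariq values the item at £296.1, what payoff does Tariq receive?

−£1607.7

Highest bid: Tariq at £1946.4, so Tariq wins.
Second-highest bid: Zane at £1903.8 — that is the price the winner pays.
Tariq's payoff = value − price = £296.1 − £1903.8 = −£1607.7.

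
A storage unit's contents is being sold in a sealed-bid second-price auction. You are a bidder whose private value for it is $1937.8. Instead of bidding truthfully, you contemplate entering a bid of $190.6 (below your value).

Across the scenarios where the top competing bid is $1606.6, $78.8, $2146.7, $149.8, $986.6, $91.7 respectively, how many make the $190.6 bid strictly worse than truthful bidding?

The deviation hurts exactly when the highest competing bid lies strictly between $190.6 and $1937.8 — underbidding then forfeits a profitable win.
$1606.6: inside the interval → strictly worse (loss $331.2).
$78.8: below both → same outcome either way.
$2146.7: above both → same outcome either way.
$149.8: below both → same outcome either way.
$986.6: inside the interval → strictly worse (loss $951.2).
$91.7: below both → same outcome either way.
Count: 2.

2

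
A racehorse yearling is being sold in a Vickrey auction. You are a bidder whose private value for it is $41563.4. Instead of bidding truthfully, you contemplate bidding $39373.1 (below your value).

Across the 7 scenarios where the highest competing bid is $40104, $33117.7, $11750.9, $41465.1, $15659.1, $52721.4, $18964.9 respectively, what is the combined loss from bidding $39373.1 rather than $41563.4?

$1557.7

The deviation costs you only when the competing bid falls strictly between $39373.1 and $41563.4; elsewhere both bids give the same outcome.
$40104: truthful payoff $1459.4, deviation payoff $0 → loss $1459.4.
$33117.7: outcomes coincide → loss $0.
$11750.9: outcomes coincide → loss $0.
$41465.1: truthful payoff $98.3, deviation payoff $0 → loss $98.3.
$15659.1: outcomes coincide → loss $0.
$52721.4: outcomes coincide → loss $0.
$18964.9: outcomes coincide → loss $0.
Total loss = $1459.4 + $98.3 = $1557.7.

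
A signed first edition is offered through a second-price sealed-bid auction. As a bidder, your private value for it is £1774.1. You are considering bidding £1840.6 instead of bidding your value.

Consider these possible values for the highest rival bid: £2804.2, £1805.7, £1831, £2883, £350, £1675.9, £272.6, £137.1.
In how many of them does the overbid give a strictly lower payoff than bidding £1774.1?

The deviation hurts exactly when the highest competing bid lies strictly between £1774.1 and £1840.6 — overbidding then wins at a price above your value.
£2804.2: above both → same outcome either way.
£1805.7: inside the interval → strictly worse (loss £31.6).
£1831: inside the interval → strictly worse (loss £56.9).
£2883: above both → same outcome either way.
£350: below both → same outcome either way.
£1675.9: below both → same outcome either way.
£272.6: below both → same outcome either way.
£137.1: below both → same outcome either way.
Count: 2.

2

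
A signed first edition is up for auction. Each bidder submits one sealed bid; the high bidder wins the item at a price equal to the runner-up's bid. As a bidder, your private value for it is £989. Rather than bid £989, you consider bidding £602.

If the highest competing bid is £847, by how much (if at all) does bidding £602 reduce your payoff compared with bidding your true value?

£142

Bidding your value £989: you win (since £989 > £847) and pay £847. Payoff £142.
Bidding £602: you lose. Payoff £0.
The competing bid £847 lies between your shaded bid and your value, so underbidding forfeits an item you could have won at a profitable price.
Loss from deviating = £142 − (£0) = £142.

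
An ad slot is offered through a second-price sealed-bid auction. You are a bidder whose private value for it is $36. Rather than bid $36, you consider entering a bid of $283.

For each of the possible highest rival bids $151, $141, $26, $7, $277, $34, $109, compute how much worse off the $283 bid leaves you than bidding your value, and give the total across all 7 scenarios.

$534

The deviation costs you only when the competing bid falls strictly between $36 and $283; elsewhere both bids give the same outcome.
$151: truthful payoff $0, deviation payoff −$115 → loss $115.
$141: truthful payoff $0, deviation payoff −$105 → loss $105.
$26: outcomes coincide → loss $0.
$7: outcomes coincide → loss $0.
$277: truthful payoff $0, deviation payoff −$241 → loss $241.
$34: outcomes coincide → loss $0.
$109: truthful payoff $0, deviation payoff −$73 → loss $73.
Total loss = $115 + $105 + $241 + $73 = $534.
Because the price is fixed by the runner-up's bid, deviating from your value can only change a good outcome into a bad one — never the reverse.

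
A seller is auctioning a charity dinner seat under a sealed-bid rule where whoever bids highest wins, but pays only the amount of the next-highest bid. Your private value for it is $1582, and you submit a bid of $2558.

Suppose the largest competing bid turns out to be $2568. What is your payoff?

Your bid $2558 is below the highest competing bid $2568, so you lose.
A losing bidder pays nothing and receives nothing: payoff = $0.

$0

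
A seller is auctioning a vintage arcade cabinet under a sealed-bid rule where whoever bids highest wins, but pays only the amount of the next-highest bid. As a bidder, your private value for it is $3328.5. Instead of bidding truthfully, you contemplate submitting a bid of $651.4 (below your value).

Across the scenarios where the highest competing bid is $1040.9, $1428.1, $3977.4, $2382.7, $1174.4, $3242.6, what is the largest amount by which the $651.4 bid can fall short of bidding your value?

$1040.9: truthful gives $2287.6, deviation gives $0 → loss $2287.6.
$1428.1: truthful gives $1900.4, deviation gives $0 → loss $1900.4.
$3977.4: same outcome either way → loss $0.
$2382.7: truthful gives $945.8, deviation gives $0 → loss $945.8.
$1174.4: truthful gives $2154.1, deviation gives $0 → loss $2154.1.
$3242.6: truthful gives $85.9, deviation gives $0 → loss $85.9.
Maximum loss: $2287.6.

$2287.6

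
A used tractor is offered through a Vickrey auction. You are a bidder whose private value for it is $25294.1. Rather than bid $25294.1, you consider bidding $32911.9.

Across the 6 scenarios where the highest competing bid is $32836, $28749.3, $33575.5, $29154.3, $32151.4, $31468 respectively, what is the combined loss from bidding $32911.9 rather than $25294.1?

$27888.5

The deviation costs you only when the competing bid falls strictly between $25294.1 and $32911.9; elsewhere both bids give the same outcome.
$32836: truthful payoff $0, deviation payoff −$7541.9 → loss $7541.9.
$28749.3: truthful payoff $0, deviation payoff −$3455.2 → loss $3455.2.
$33575.5: outcomes coincide → loss $0.
$29154.3: truthful payoff $0, deviation payoff −$3860.2 → loss $3860.2.
$32151.4: truthful payoff $0, deviation payoff −$6857.3 → loss $6857.3.
$31468: truthful payoff $0, deviation payoff −$6173.9 → loss $6173.9.
Total loss = $7541.9 + $3455.2 + $3860.2 + $6857.3 + $6173.9 = $27888.5.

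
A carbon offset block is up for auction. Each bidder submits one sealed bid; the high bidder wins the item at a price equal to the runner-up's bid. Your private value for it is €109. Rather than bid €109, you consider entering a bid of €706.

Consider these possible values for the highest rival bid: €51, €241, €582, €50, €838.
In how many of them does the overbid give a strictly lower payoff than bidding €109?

2

The deviation hurts exactly when the highest competing bid lies strictly between €109 and €706 — overbidding then wins at a price above your value.
€51: below both → same outcome either way.
€241: inside the interval → strictly worse (loss €132).
€582: inside the interval → strictly worse (loss €473).
€50: below both → same outcome either way.
€838: above both → same outcome either way.
Count: 2.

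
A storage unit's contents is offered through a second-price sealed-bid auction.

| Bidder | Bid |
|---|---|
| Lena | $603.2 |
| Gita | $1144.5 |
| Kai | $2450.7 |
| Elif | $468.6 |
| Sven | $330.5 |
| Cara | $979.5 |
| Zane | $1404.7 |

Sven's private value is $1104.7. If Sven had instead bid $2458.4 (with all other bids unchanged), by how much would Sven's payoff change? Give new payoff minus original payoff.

The highest bid among the other bidders is $2450.7; Sven's bid doesn't change that.
Original bid $330.5: Sven is not highest (top rival bid is $2450.7); payoff $0.
Alternative bid $2458.4: Sven is highest, pays the top rival bid $2450.7; payoff $1104.7 − $2450.7 = −$1346.
Change in payoff = −$1346 − ($0) = −$1346.

−$1346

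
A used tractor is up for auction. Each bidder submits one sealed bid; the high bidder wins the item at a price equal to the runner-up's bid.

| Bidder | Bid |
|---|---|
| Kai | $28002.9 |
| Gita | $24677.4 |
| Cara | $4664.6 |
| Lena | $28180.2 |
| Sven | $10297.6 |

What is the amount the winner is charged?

Highest bid: Lena at $28180.2, so Lena wins.
Second-highest bid: Kai at $28002.9 — that is the price the winner pays.

$28002.9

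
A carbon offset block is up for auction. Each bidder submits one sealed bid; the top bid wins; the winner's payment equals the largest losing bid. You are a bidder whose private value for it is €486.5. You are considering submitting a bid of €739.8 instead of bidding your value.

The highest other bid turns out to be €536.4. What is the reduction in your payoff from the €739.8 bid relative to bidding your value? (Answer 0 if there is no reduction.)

Bidding your value €486.5: you lose (since €486.5 < €536.4). Payoff €0.
Bidding €739.8: you win and pay €536.4. Payoff €486.5 − €536.4 = −€49.9.
The competing bid €536.4 lies between your value and your inflated bid, so overbidding wins an item priced above your value.
Loss from deviating = €0 − (−€49.9) = €49.9.

€49.9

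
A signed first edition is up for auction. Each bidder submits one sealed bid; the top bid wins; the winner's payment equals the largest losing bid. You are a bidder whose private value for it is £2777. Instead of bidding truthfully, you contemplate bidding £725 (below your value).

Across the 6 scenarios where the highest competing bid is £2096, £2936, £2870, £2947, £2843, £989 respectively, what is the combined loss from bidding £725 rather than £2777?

£2469

The deviation costs you only when the competing bid falls strictly between £725 and £2777; elsewhere both bids give the same outcome.
£2096: truthful payoff £681, deviation payoff £0 → loss £681.
£2936: outcomes coincide → loss £0.
£2870: outcomes coincide → loss £0.
£2947: outcomes coincide → loss £0.
£2843: outcomes coincide → loss £0.
£989: truthful payoff £1788, deviation payoff £0 → loss £1788.
Total loss = £681 + £1788 = £2469.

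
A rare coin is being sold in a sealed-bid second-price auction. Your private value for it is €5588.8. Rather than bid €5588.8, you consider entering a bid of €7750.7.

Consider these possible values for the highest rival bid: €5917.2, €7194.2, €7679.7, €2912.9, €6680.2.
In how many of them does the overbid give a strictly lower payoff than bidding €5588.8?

4

The deviation hurts exactly when the highest competing bid lies strictly between €5588.8 and €7750.7 — overbidding then wins at a price above your value.
€5917.2: inside the interval → strictly worse (loss €328.4).
€7194.2: inside the interval → strictly worse (loss €1605.4).
€7679.7: inside the interval → strictly worse (loss €2090.9).
€2912.9: below both → same outcome either way.
€6680.2: inside the interval → strictly worse (loss €1091.4).
Count: 4.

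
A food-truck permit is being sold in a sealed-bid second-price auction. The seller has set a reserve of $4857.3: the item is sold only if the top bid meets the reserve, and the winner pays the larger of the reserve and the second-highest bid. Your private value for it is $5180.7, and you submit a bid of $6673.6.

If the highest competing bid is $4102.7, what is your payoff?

Your bid $6673.6 is the highest and exceeds the reserve.
Price = max(second-highest bid, reserve) = max($4102.7, $4857.3) = $4857.3.
Payoff = $5180.7 − $4857.3 = $323.4.

$323.4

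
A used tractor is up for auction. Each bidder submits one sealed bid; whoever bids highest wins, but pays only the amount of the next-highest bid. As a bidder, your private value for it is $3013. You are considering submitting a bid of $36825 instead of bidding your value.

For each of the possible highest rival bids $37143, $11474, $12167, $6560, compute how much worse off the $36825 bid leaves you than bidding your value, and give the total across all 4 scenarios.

The deviation costs you only when the competing bid falls strictly between $3013 and $36825; elsewhere both bids give the same outcome.
$37143: outcomes coincide → loss $0.
$11474: truthful payoff $0, deviation payoff −$8461 → loss $8461.
$12167: truthful payoff $0, deviation payoff −$9154 → loss $9154.
$6560: truthful payoff $0, deviation payoff −$3547 → loss $3547.
Total loss = $8461 + $9154 + $3547 = $21162.

$21162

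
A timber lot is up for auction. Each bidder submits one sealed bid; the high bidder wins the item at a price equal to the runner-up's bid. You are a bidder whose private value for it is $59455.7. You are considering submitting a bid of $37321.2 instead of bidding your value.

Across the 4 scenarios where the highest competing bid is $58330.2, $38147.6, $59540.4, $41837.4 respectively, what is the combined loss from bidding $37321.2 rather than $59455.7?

The deviation costs you only when the competing bid falls strictly between $37321.2 and $59455.7; elsewhere both bids give the same outcome.
$58330.2: truthful payoff $1125.5, deviation payoff $0 → loss $1125.5.
$38147.6: truthful payoff $21308.1, deviation payoff $0 → loss $21308.1.
$59540.4: outcomes coincide → loss $0.
$41837.4: truthful payoff $17618.3, deviation payoff $0 → loss $17618.3.
Total loss = $1125.5 + $21308.1 + $17618.3 = $40051.9.

$40051.9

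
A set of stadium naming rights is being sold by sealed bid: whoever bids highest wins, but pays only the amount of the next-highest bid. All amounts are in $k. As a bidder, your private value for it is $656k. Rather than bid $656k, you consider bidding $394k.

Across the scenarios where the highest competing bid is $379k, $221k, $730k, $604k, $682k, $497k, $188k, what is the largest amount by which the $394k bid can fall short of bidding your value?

$379k: same outcome either way → loss $0k.
$221k: same outcome either way → loss $0k.
$730k: same outcome either way → loss $0k.
$604k: truthful gives $52k, deviation gives $0k → loss $52k.
$682k: same outcome either way → loss $0k.
$497k: truthful gives $159k, deviation gives $0k → loss $159k.
$188k: same outcome either way → loss $0k.
Maximum loss: $159k.

$159k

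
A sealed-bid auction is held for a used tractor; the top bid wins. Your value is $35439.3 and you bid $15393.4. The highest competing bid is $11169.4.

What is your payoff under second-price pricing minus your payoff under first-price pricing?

You have the highest bid, so you win under either rule.
Second-price: pay $11169.4 → payoff $24269.9.
First-price: pay your own bid $15393.4 → payoff $20045.9.
Difference = $24269.9 − ($20045.9) = $4224.

$4224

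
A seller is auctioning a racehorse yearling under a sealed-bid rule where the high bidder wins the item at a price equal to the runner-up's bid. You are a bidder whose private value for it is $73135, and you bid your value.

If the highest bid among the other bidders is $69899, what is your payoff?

Your bid $73135 exceeds the highest competing bid $69899, so you win.
In a second-price auction the winner pays the second-highest bid, $69899.
Payoff = value − price = $73135 − $69899 = $3236.

$3236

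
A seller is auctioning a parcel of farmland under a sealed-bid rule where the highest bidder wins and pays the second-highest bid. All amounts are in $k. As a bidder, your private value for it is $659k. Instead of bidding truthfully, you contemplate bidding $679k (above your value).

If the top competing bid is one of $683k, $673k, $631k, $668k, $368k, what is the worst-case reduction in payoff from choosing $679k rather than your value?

$14k

$683k: same outcome either way → loss $0k.
$673k: truthful gives $0k, deviation gives −$14k → loss $14k.
$631k: same outcome either way → loss $0k.
$668k: truthful gives $0k, deviation gives −$9k → loss $9k.
$368k: same outcome either way → loss $0k.
Maximum loss: $14k.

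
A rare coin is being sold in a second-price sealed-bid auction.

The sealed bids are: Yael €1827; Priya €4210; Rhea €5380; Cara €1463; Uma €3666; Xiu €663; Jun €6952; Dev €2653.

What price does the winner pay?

€5380

Highest bid: Jun at €6952, so Jun wins.
Second-highest bid: Rhea at €5380 — that is the price the winner pays.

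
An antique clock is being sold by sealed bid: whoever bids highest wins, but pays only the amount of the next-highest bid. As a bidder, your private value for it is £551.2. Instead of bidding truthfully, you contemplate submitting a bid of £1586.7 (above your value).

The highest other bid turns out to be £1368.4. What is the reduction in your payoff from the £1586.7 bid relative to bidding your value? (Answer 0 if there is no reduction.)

£817.2

Bidding your value £551.2: you lose (since £551.2 < £1368.4). Payoff £0.
Bidding £1586.7: you win and pay £1368.4. Payoff £551.2 − £1368.4 = −£817.2.
The competing bid £1368.4 lies between your value and your inflated bid, so overbidding wins an item priced above your value.
Loss from deviating = £0 − (−£817.2) = £817.2.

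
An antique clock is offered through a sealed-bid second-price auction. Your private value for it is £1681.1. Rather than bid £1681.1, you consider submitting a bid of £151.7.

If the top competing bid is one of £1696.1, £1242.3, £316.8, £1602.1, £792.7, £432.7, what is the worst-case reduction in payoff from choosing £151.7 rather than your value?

£1696.1: same outcome either way → loss £0.
£1242.3: truthful gives £438.8, deviation gives £0 → loss £438.8.
£316.8: truthful gives £1364.3, deviation gives £0 → loss £1364.3.
£1602.1: truthful gives £79, deviation gives £0 → loss £79.
£792.7: truthful gives £888.4, deviation gives £0 → loss £888.4.
£432.7: truthful gives £1248.4, deviation gives £0 → loss £1248.4.
Maximum loss: £1364.3.

£1364.3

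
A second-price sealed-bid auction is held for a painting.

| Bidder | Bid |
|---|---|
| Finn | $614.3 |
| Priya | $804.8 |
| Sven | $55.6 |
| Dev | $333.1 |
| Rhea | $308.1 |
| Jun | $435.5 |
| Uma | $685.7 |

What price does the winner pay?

Highest bid: Priya at $804.8, so Priya wins.
Second-highest bid: Uma at $685.7 — that is the price the winner pays.

$685.7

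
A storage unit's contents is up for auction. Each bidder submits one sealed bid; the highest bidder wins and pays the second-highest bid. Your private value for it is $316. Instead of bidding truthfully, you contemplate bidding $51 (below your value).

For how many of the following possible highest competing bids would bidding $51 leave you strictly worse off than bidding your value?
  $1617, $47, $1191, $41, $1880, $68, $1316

1

The deviation hurts exactly when the highest competing bid lies strictly between $51 and $316 — underbidding then forfeits a profitable win.
$1617: above both → same outcome either way.
$47: below both → same outcome either way.
$1191: above both → same outcome either way.
$41: below both → same outcome either way.
$1880: above both → same outcome either way.
$68: inside the interval → strictly worse (loss $248).
$1316: above both → same outcome either way.
Count: 1.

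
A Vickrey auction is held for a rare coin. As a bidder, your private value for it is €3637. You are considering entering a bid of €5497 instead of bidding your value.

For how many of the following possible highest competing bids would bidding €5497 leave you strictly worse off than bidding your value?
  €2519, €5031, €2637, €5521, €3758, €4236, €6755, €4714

The deviation hurts exactly when the highest competing bid lies strictly between €3637 and €5497 — overbidding then wins at a price above your value.
€2519: below both → same outcome either way.
€5031: inside the interval → strictly worse (loss €1394).
€2637: below both → same outcome either way.
€5521: above both → same outcome either way.
€3758: inside the interval → strictly worse (loss €121).
€4236: inside the interval → strictly worse (loss €599).
€6755: above both → same outcome either way.
€4714: inside the interval → strictly worse (loss €1077).
Count: 4.

4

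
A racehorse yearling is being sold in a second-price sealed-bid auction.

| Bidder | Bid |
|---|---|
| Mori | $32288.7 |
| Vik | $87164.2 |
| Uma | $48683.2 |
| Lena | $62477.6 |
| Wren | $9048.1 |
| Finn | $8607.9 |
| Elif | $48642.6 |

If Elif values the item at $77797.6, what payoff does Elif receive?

Highest bid: Vik at $87164.2, so Vik wins.
Second-highest bid: Lena at $62477.6 — that is the price the winner pays.
Elif did not win, so Elif pays nothing and receives nothing: payoff $0.

$0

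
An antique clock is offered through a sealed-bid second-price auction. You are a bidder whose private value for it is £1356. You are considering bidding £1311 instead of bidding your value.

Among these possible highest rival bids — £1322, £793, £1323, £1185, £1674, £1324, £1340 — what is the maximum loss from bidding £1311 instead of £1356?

£1322: truthful gives £34, deviation gives £0 → loss £34.
£793: same outcome either way → loss £0.
£1323: truthful gives £33, deviation gives £0 → loss £33.
£1185: same outcome either way → loss £0.
£1674: same outcome either way → loss £0.
£1324: truthful gives £32, deviation gives £0 → loss £32.
£1340: truthful gives £16, deviation gives £0 → loss £16.
Maximum loss: £34.

£34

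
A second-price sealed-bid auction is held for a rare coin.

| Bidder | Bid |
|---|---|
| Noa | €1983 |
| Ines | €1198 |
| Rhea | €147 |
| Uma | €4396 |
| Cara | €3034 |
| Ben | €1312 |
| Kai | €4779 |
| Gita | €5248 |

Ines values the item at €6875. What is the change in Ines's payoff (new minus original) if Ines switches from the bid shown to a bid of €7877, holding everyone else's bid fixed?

€1627

The highest bid among the other bidders is €5248; Ines's bid doesn't change that.
Original bid €1198: Ines is not highest (top rival bid is €5248); payoff €0.
Alternative bid €7877: Ines is highest, pays the top rival bid €5248; payoff €6875 − €5248 = €1627.
Change in payoff = €1627 − (€0) = €1627.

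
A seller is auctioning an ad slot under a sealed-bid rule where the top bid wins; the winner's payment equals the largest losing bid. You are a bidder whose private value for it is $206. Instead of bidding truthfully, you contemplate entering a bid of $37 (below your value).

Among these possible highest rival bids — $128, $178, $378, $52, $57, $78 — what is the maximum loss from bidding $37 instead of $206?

$154

$128: truthful gives $78, deviation gives $0 → loss $78.
$178: truthful gives $28, deviation gives $0 → loss $28.
$378: same outcome either way → loss $0.
$52: truthful gives $154, deviation gives $0 → loss $154.
$57: truthful gives $149, deviation gives $0 → loss $149.
$78: truthful gives $128, deviation gives $0 → loss $128.
Maximum loss: $154.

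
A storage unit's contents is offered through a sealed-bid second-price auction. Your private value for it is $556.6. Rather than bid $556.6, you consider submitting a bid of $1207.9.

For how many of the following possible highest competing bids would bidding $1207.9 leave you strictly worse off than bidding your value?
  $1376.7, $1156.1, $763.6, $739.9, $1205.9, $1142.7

5

The deviation hurts exactly when the highest competing bid lies strictly between $556.6 and $1207.9 — overbidding then wins at a price above your value.
$1376.7: above both → same outcome either way.
$1156.1: inside the interval → strictly worse (loss $599.5).
$763.6: inside the interval → strictly worse (loss $207).
$739.9: inside the interval → strictly worse (loss $183.3).
$1205.9: inside the interval → strictly worse (loss $649.3).
$1142.7: inside the interval → strictly worse (loss $586.1).
Count: 5.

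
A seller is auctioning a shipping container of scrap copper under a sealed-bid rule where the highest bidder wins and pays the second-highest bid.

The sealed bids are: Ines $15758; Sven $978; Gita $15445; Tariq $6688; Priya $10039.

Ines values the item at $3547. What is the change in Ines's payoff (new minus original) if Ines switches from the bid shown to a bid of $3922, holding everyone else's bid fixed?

The highest bid among the other bidders is $15445; Ines's bid doesn't change that.
Original bid $15758: Ines is highest, pays the top rival bid $15445; payoff $3547 − $15445 = −$11898.
Alternative bid $3922: Ines is not highest (top rival bid is $15445); payoff $0.
Change in payoff = $0 − (−$11898) = $11898.

$11898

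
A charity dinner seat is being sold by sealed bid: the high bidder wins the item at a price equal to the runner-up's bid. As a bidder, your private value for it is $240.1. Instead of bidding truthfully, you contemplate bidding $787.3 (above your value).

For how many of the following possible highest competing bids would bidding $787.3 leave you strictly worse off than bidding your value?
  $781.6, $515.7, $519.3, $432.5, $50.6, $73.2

The deviation hurts exactly when the highest competing bid lies strictly between $240.1 and $787.3 — overbidding then wins at a price above your value.
$781.6: inside the interval → strictly worse (loss $541.5).
$515.7: inside the interval → strictly worse (loss $275.6).
$519.3: inside the interval → strictly worse (loss $279.2).
$432.5: inside the interval → strictly worse (loss $192.4).
$50.6: below both → same outcome either way.
$73.2: below both → same outcome either way.
Count: 4.

4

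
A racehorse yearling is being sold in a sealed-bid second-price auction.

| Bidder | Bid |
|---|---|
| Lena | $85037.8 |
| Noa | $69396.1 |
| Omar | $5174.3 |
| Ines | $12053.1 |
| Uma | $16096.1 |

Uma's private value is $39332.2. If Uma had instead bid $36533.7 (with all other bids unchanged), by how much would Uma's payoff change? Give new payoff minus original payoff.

The highest bid among the other bidders is $85037.8; Uma's bid doesn't change that.
Original bid $16096.1: Uma is not highest (top rival bid is $85037.8); payoff $0.
Alternative bid $36533.7: Uma is not highest (top rival bid is $85037.8); payoff $0.
Change in payoff = $0 − ($0) = $0.

$0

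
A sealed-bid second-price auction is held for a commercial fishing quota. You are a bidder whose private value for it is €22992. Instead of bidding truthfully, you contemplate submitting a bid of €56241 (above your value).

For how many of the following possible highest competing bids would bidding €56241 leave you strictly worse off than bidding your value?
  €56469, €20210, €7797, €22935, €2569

The deviation hurts exactly when the highest competing bid lies strictly between €22992 and €56241 — overbidding then wins at a price above your value.
€56469: above both → same outcome either way.
€20210: below both → same outcome either way.
€7797: below both → same outcome either way.
€22935: below both → same outcome either way.
€2569: below both → same outcome either way.
Count: 0.

0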